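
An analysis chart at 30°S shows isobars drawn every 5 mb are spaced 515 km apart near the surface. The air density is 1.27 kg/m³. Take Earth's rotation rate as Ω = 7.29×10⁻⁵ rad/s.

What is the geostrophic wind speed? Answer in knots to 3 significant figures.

20.4 knots

Coriolis parameter at 30°S:
f = 2Ω sin φ = 2 × 7.29×10⁻⁵ × sin 30° = 7.29×10⁻⁵ s⁻¹
Pressure gradient: |∂P/∂n| = 500 Pa / 515000 m = 9.71×10⁻⁴ Pa/m
Geostrophic balance (pressure-gradient force = Coriolis force):
V_g = (1/(fρ)) |∂P/∂n| = 9.71×10⁻⁴ / (7.29×10⁻⁵ × 1.27) = 10.5 m/s
Converting: 10.5 m/s × 1.944 = 20.4 knots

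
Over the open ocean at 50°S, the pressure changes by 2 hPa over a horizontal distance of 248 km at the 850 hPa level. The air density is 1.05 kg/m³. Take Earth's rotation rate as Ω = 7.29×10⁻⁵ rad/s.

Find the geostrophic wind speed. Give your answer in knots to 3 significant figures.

13.4 knots

Coriolis parameter at 50°S:
f = 2Ω sin φ = 2 × 7.29×10⁻⁵ × sin 50° = 1.12×10⁻⁴ s⁻¹
Pressure gradient: |∂P/∂n| = 200 Pa / 248000 m = 8.06×10⁻⁴ Pa/m
Geostrophic balance (pressure-gradient force = Coriolis force):
V_g = (1/(fρ)) |∂P/∂n| = 8.06×10⁻⁴ / (1.12×10⁻⁴ × 1.05) = 6.88 m/s
Converting: 6.88 m/s × 1.944 = 13.4 knots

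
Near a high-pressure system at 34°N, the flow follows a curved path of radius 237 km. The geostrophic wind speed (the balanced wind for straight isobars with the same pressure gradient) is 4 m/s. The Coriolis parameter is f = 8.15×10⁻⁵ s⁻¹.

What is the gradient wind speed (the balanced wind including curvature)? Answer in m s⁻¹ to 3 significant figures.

Around a high, pressure-gradient force acts outward with centrifugal, so Coriolis balances both:
fV = (1/ρ)|∂P/∂n| + V²/R  →  V² − fR·V + fR·V_g = 0
With fR = 8.15×10⁻⁵ × 237×10³ m = 19.3 m/s:
V = [fR − √((fR)² − 4 fR V_g)]/2 = [19.3 − √(19.3² − 4×19.3×4)]/2 = 5.66 m/s
Supergeostrophic (V > V_g = 4 m/s), as expected around a high.

5.66 m s⁻¹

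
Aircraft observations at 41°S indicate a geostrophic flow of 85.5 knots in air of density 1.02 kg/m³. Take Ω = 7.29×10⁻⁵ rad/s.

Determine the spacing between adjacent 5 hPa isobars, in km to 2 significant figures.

120 km

Coriolis parameter at 41°S:
f = 2Ω sin φ = 2 × 7.29×10⁻⁵ × sin 41° = 9.57×10⁻⁵ s⁻¹
Wind speed in SI: 85.5 knots = 44.0 m/s
Geostrophic balance rearranged: |∂P/∂n| = f ρ V_g
|∂P/∂n| = 9.57×10⁻⁵ × 1.02 × 44.0 = 4.29×10⁻³ Pa/m
Isobar spacing: Δn = ΔP/|∂P/∂n| = 500 Pa / 4.29×10⁻³ Pa/m = 116511 m ≈ 120 km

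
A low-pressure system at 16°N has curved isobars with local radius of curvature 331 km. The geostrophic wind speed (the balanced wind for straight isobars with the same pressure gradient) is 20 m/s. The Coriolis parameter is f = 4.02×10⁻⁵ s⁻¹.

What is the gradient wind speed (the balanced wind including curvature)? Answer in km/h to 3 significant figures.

39.5 km/h

Around a low, centrifugal force acts outward with Coriolis, so pressure-gradient force balances both:
(1/ρ)|∂P/∂n| = fV + V²/R  →  V² + fR·V − fR·V_g = 0
With fR = 4.02×10⁻⁵ × 331×10³ m = 13.3 m/s:
V = [−fR + √((fR)² + 4 fR V_g)]/2 = [−13.3 + √(13.3² + 4×13.3×20)]/2 = 11 m/s
Subgeostrophic (V < V_g = 20 m/s), as expected around a low.
Converting: 11 m/s × 3.6 = 39.5 km/h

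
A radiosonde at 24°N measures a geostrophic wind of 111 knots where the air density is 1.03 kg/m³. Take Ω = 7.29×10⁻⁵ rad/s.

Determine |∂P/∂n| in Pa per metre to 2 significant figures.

Coriolis parameter at 24°N:
f = 2Ω sin φ = 2 × 7.29×10⁻⁵ × sin 24° = 5.93×10⁻⁵ s⁻¹
Wind speed in SI: 111 knots = 57.1 m/s
Geostrophic balance rearranged: |∂P/∂n| = f ρ V_g
|∂P/∂n| = 5.93×10⁻⁵ × 1.03 × 57.1 = 3.49×10⁻³ Pa/m

3.5×10⁻³ Pa/m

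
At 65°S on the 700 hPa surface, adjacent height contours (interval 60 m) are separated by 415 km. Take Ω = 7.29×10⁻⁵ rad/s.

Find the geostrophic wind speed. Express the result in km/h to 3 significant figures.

38.6 km/h

Coriolis parameter at 65°S:
f = 2Ω sin φ = 2 × 7.29×10⁻⁵ × sin 65° = 1.32×10⁻⁴ s⁻¹
Height gradient: |∂Z/∂n| = 60 m / 415000 m = 1.45×10⁻⁴
On a pressure surface, geostrophic balance gives V_g = (g/f)|∂Z/∂n|:
V_g = 9.81 × 1.45×10⁻⁴ / 1.32×10⁻⁴ = 10.7 m/s
Converting: 10.7 m/s × 3.6 = 38.6 km/h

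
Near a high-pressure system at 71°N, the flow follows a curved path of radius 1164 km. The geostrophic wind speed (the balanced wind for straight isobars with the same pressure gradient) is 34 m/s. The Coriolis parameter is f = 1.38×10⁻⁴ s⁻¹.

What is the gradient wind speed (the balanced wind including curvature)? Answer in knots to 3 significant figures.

95.0 knots

Around a high, pressure-gradient force acts outward with centrifugal, so Coriolis balances both:
fV = (1/ρ)|∂P/∂n| + V²/R  →  V² − fR·V + fR·V_g = 0
With fR = 1.38×10⁻⁴ × 1164×10³ m = 161 m/s:
V = [fR − √((fR)² − 4 fR V_g)]/2 = [161 − √(161² − 4×161×34)]/2 = 48.9 m/s
Supergeostrophic (V > V_g = 34 m/s), as expected around a high.
Converting: 48.9 m/s × 1.944 = 95.0 knots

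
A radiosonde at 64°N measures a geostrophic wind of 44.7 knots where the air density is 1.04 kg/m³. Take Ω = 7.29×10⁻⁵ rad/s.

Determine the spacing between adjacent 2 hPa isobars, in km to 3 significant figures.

63.8 km

Coriolis parameter at 64°N:
f = 2Ω sin φ = 2 × 7.29×10⁻⁵ × sin 64° = 1.31×10⁻⁴ s⁻¹
Wind speed in SI: 44.7 knots = 23.0 m/s
Geostrophic balance rearranged: |∂P/∂n| = f ρ V_g
|∂P/∂n| = 1.31×10⁻⁴ × 1.04 × 23.0 = 3.13×10⁻³ Pa/m
Isobar spacing: Δn = ΔP/|∂P/∂n| = 200 Pa / 3.13×10⁻³ Pa/m = 63817 m ≈ 63.8 km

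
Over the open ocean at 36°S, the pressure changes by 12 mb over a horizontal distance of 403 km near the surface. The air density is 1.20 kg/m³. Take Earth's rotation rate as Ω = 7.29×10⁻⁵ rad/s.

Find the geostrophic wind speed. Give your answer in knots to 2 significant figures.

Coriolis parameter at 36°S:
f = 2Ω sin φ = 2 × 7.29×10⁻⁵ × sin 36° = 8.57×10⁻⁵ s⁻¹
Pressure gradient: |∂P/∂n| = 1200 Pa / 403000 m = 2.98×10⁻³ Pa/m
Geostrophic balance (pressure-gradient force = Coriolis force):
V_g = (1/(fρ)) |∂P/∂n| = 2.98×10⁻³ / (8.57×10⁻⁵ × 1.20) = 29.0 m/s
Converting: 29.0 m/s × 1.944 = 56 knots

56 knots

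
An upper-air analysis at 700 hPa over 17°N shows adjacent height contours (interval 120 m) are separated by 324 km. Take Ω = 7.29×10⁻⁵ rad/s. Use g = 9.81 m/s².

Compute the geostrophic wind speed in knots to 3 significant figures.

Coriolis parameter at 17°N:
f = 2Ω sin φ = 2 × 7.29×10⁻⁵ × sin 17° = 4.26×10⁻⁵ s⁻¹
Height gradient: |∂Z/∂n| = 120 m / 324000 m = 3.70×10⁻⁴
On a pressure surface, geostrophic balance gives V_g = (g/f)|∂Z/∂n|:
V_g = 9.81 × 3.70×10⁻⁴ / 4.26×10⁻⁵ = 85.2 m/s
Converting: 85.2 m/s × 1.944 = 166 knots

166 knots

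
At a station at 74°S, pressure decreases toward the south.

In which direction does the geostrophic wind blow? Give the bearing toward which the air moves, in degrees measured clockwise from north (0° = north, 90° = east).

The pressure-gradient force points toward the south (bearing 180°).
Geostrophic balance: in the Southern Hemisphere the Coriolis force deflects motion to the left, so the geostrophic wind blows 90° to the left of the pressure-gradient force (low pressure on the right).
Rotating 180° by 90° counterclockwise gives 090° — the wind blows toward the east.

090°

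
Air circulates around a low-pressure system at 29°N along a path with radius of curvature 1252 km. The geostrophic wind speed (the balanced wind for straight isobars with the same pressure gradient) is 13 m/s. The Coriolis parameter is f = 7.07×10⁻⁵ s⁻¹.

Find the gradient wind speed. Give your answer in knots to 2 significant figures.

22 knots

Around a low, centrifugal force acts outward with Coriolis, so pressure-gradient force balances both:
(1/ρ)|∂P/∂n| = fV + V²/R  →  V² + fR·V − fR·V_g = 0
With fR = 7.07×10⁻⁵ × 1252×10³ m = 88.5 m/s:
V = [−fR + √((fR)² + 4 fR V_g)]/2 = [−88.5 + √(88.5² + 4×88.5×13)]/2 = 11.5 m/s
Subgeostrophic (V < V_g = 13 m/s), as expected around a low.
Converting: 11.5 m/s × 1.944 = 22 knots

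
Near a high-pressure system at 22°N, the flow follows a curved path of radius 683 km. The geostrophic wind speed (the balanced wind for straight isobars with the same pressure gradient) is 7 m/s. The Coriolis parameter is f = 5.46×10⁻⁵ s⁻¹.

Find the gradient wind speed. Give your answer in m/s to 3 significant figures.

9.34 m/s

Around a high, pressure-gradient force acts outward with centrifugal, so Coriolis balances both:
fV = (1/ρ)|∂P/∂n| + V²/R  →  V² − fR·V + fR·V_g = 0
With fR = 5.46×10⁻⁵ × 683×10³ m = 37.3 m/s:
V = [fR − √((fR)² − 4 fR V_g)]/2 = [37.3 − √(37.3² − 4×37.3×7)]/2 = 9.34 m/s
Supergeostrophic (V > V_g = 7 m/s), as expected around a high.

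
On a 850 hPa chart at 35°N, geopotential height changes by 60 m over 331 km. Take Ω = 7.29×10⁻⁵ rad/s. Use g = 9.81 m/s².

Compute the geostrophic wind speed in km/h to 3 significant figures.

Coriolis parameter at 35°N:
f = 2Ω sin φ = 2 × 7.29×10⁻⁵ × sin 35° = 8.36×10⁻⁵ s⁻¹
Height gradient: |∂Z/∂n| = 60 m / 331000 m = 1.81×10⁻⁴
On a pressure surface, geostrophic balance gives V_g = (g/f)|∂Z/∂n|:
V_g = 9.81 × 1.81×10⁻⁴ / 8.36×10⁻⁵ = 21.3 m/s
Converting: 21.3 m/s × 3.6 = 76.6 km/h

76.6 km/h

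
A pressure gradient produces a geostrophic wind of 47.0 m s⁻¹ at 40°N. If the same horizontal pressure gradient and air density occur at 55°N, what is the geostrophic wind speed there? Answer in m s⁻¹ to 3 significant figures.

With the same pressure gradient and density, V_g ∝ 1/f ∝ 1/sin φ.
V₂ = V₁ · sin φ₁ / sin φ₂ = 47.0 × sin 40° / sin 55°
V₂ = 47.0 × 0.6428/0.8192 = 36.9 m s⁻¹

36.9 m s⁻¹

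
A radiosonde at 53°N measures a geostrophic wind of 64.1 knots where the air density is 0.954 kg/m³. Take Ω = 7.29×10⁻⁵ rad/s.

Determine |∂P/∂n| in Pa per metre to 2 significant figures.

3.7×10⁻³ Pa/m

Coriolis parameter at 53°N:
f = 2Ω sin φ = 2 × 7.29×10⁻⁵ × sin 53° = 1.16×10⁻⁴ s⁻¹
Wind speed in SI: 64.1 knots = 33.0 m/s
Geostrophic balance rearranged: |∂P/∂n| = f ρ V_g
|∂P/∂n| = 1.16×10⁻⁴ × 0.954 × 33.0 = 3.66×10⁻³ Pa/m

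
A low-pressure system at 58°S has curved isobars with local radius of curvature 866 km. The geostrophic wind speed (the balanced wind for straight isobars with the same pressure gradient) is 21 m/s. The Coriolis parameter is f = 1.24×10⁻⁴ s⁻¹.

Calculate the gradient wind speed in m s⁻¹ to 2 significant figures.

18 m s⁻¹

Around a low, centrifugal force acts outward with Coriolis, so pressure-gradient force balances both:
(1/ρ)|∂P/∂n| = fV + V²/R  →  V² + fR·V − fR·V_g = 0
With fR = 1.24×10⁻⁴ × 866×10³ m = 107 m/s:
V = [−fR + √((fR)² + 4 fR V_g)]/2 = [−107 + √(107² + 4×107×21)]/2 = 18 m/s
Subgeostrophic (V < V_g = 21 m/s), as expected around a low.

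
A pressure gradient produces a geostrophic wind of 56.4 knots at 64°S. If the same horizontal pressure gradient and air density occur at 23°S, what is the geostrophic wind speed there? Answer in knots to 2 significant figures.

With the same pressure gradient and density, V_g ∝ 1/f ∝ 1/sin φ.
V₂ = V₁ · sin φ₁ / sin φ₂ = 56.4 × sin 64° / sin 23°
V₂ = 56.4 × 0.8988/0.3907 = 130 knots

130 knots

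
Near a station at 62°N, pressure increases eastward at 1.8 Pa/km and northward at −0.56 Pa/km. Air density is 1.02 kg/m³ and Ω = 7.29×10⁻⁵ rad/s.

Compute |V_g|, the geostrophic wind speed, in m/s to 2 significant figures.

Coriolis parameter at 62°N:
f = 2Ω sin φ = 2 × 7.29×10⁻⁵ × sin 62° = 1.29×10⁻⁴ s⁻¹
Component geostrophic relations (x east, y north):
u_g = −(1/(fρ)) ∂P/∂y,  v_g = (1/(fρ)) ∂P/∂x
u_g = −(−0.56×10⁻³)/(1.29×10⁻⁴ × 1.02) = 4.26 m/s;  v_g = (1.8×10⁻³)/(1.29×10⁻⁴ × 1.02) = 13.7 m/s
|V_g| = √(u_g² + v_g²) = 14.4 m/s

14 m/s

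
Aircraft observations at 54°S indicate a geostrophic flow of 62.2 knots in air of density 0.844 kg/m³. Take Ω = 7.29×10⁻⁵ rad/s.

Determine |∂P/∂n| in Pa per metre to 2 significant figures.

Coriolis parameter at 54°S:
f = 2Ω sin φ = 2 × 7.29×10⁻⁵ × sin 54° = 1.18×10⁻⁴ s⁻¹
Wind speed in SI: 62.2 knots = 32.0 m/s
Geostrophic balance rearranged: |∂P/∂n| = f ρ V_g
|∂P/∂n| = 1.18×10⁻⁴ × 0.844 × 32.0 = 3.19×10⁻³ Pa/m

3.2×10⁻³ Pa/m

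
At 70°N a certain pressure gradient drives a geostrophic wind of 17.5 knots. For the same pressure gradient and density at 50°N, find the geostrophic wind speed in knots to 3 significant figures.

21.5 knots

With the same pressure gradient and density, V_g ∝ 1/f ∝ 1/sin φ.
V₂ = V₁ · sin φ₁ / sin φ₂ = 17.5 × sin 70° / sin 50°
V₂ = 17.5 × 0.9397/0.7660 = 21.5 knots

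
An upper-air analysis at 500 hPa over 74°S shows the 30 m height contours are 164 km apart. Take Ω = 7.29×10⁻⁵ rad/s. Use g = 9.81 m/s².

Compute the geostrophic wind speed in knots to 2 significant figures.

Coriolis parameter at 74°S:
f = 2Ω sin φ = 2 × 7.29×10⁻⁵ × sin 74° = 1.40×10⁻⁴ s⁻¹
Height gradient: |∂Z/∂n| = 30 m / 164000 m = 1.83×10⁻⁴
On a pressure surface, geostrophic balance gives V_g = (g/f)|∂Z/∂n|:
V_g = 9.81 × 1.83×10⁻⁴ / 1.40×10⁻⁴ = 12.8 m/s
Converting: 12.8 m/s × 1.944 = 25 knots

25 knots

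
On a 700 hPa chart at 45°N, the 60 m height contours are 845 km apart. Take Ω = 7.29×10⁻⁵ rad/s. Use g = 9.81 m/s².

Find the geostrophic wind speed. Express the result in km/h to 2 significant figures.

Coriolis parameter at 45°N:
f = 2Ω sin φ = 2 × 7.29×10⁻⁵ × sin 45° = 1.03×10⁻⁴ s⁻¹
Height gradient: |∂Z/∂n| = 60 m / 845000 m = 7.10×10⁻⁵
On a pressure surface, geostrophic balance gives V_g = (g/f)|∂Z/∂n|:
V_g = 9.81 × 7.10×10⁻⁵ / 1.03×10⁻⁴ = 6.76 m/s
Converting: 6.76 m/s × 3.6 = 24 km/h

24 km/h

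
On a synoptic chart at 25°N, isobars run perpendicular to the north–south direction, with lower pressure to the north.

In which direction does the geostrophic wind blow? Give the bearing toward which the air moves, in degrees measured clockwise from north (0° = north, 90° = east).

The pressure-gradient force points toward the north (bearing 000°).
Geostrophic balance: in the Northern Hemisphere the Coriolis force deflects motion to the right, so the geostrophic wind blows 90° to the right of the pressure-gradient force (low pressure on the left).
Rotating 000° by 90° clockwise gives 090° — the wind blows toward the east.

090°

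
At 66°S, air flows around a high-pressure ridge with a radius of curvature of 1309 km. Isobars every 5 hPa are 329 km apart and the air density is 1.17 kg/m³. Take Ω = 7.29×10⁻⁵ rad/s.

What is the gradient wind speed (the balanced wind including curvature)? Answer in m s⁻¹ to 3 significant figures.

Coriolis parameter at 66°S:
f = 2Ω sin φ = 2 × 7.29×10⁻⁵ × sin 66° = 1.33×10⁻⁴ s⁻¹
Pressure gradient: |∂P/∂n| = 500 Pa / 329000 m = 1.52×10⁻³ Pa/m
Geostrophic speed: V_g = |∂P/∂n|/(fρ) = 1.52×10⁻³/(1.33×10⁻⁴ × 1.17) = 9.75 m/s
Around a high, pressure-gradient force acts outward with centrifugal, so Coriolis balances both:
fV = (1/ρ)|∂P/∂n| + V²/R  →  V² − fR·V + fR·V_g = 0
With fR = 1.33×10⁻⁴ × 1309×10³ m = 174 m/s:
V = [fR − √((fR)² − 4 fR V_g)]/2 = [174 − √(174² − 4×174×9.75)]/2 = 10.4 m/s
Supergeostrophic (V > V_g = 9.75 m/s), as expected around a high.

10.4 m s⁻¹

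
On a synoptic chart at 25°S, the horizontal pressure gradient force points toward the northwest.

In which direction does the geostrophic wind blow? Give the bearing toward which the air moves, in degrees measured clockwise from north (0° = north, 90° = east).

The pressure-gradient force points toward the northwest (bearing 315°).
Geostrophic balance: in the Southern Hemisphere the Coriolis force deflects motion to the left, so the geostrophic wind blows 90° to the left of the pressure-gradient force (low pressure on the right).
Rotating 315° by 90° counterclockwise gives 225° — the wind blows toward the southwest.

225°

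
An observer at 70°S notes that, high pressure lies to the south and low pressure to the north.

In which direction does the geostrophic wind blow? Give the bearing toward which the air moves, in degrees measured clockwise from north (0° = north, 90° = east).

270°

The pressure-gradient force points toward the north (bearing 000°).
Geostrophic balance: in the Southern Hemisphere the Coriolis force deflects motion to the left, so the geostrophic wind blows 90° to the left of the pressure-gradient force (low pressure on the right).
Rotating 000° by 90° counterclockwise gives 270° — the wind blows toward the west.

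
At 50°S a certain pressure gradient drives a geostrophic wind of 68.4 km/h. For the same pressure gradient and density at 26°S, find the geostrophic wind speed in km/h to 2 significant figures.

With the same pressure gradient and density, V_g ∝ 1/f ∝ 1/sin φ.
V₂ = V₁ · sin φ₁ / sin φ₂ = 68.4 × sin 50° / sin 26°
V₂ = 68.4 × 0.7660/0.4384 = 120 km/h

120 km/h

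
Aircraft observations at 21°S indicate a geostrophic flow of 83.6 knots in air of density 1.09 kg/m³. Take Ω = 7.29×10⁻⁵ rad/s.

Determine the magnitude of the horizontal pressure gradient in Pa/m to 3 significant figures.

Coriolis parameter at 21°S:
f = 2Ω sin φ = 2 × 7.29×10⁻⁵ × sin 21° = 5.23×10⁻⁵ s⁻¹
Wind speed in SI: 83.6 knots = 43.0 m/s
Geostrophic balance rearranged: |∂P/∂n| = f ρ V_g
|∂P/∂n| = 5.23×10⁻⁵ × 1.09 × 43.0 = 2.45×10⁻³ Pa/m

2.45×10⁻³ Pa/m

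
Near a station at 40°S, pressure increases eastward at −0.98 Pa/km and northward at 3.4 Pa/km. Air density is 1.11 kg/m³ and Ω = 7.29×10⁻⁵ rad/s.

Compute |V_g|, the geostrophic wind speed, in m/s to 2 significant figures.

34 m/s

Coriolis parameter at 40°S:
f = 2Ω sin φ = 2 × 7.29×10⁻⁵ × sin 40° = 9.37×10⁻⁵ s⁻¹
In the Southern Hemisphere f is negative: f = −9.37×10⁻⁵ s⁻¹.
Component geostrophic relations (x east, y north):
u_g = −(1/(fρ)) ∂P/∂y,  v_g = (1/(fρ)) ∂P/∂x
u_g = −(3.4×10⁻³)/(−9.37×10⁻⁵ × 1.11) = 32.7 m/s;  v_g = (−0.98×10⁻³)/(−9.37×10⁻⁵ × 1.11) = 9.42 m/s
|V_g| = √(u_g² + v_g²) = 34.0 m/s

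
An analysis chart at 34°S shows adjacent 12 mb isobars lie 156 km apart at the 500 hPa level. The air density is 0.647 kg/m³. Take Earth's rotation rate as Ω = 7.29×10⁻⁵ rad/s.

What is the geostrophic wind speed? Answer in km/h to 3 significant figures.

525 km/h

Coriolis parameter at 34°S:
f = 2Ω sin φ = 2 × 7.29×10⁻⁵ × sin 34° = 8.15×10⁻⁵ s⁻¹
Pressure gradient: |∂P/∂n| = 1200 Pa / 156000 m = 7.69×10⁻³ Pa/m
Geostrophic balance (pressure-gradient force = Coriolis force):
V_g = (1/(fρ)) |∂P/∂n| = 7.69×10⁻³ / (8.15×10⁻⁵ × 0.647) = 146 m/s
Converting: 146 m/s × 3.6 = 525 km/h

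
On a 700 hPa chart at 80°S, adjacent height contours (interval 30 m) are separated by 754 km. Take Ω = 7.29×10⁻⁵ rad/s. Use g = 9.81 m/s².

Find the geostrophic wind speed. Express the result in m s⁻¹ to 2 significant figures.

Coriolis parameter at 80°S:
f = 2Ω sin φ = 2 × 7.29×10⁻⁵ × sin 80° = 1.44×10⁻⁴ s⁻¹
Height gradient: |∂Z/∂n| = 30 m / 754000 m = 3.98×10⁻⁵
On a pressure surface, geostrophic balance gives V_g = (g/f)|∂Z/∂n|:
V_g = 9.81 × 3.98×10⁻⁵ / 1.44×10⁻⁴ = 2.72 m/s

2.7 m s⁻¹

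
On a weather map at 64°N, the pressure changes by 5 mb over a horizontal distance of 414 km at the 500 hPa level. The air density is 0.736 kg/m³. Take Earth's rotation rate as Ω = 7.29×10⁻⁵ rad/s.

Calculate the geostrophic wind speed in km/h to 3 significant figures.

Coriolis parameter at 64°N:
f = 2Ω sin φ = 2 × 7.29×10⁻⁵ × sin 64° = 1.31×10⁻⁴ s⁻¹
Pressure gradient: |∂P/∂n| = 500 Pa / 414000 m = 1.21×10⁻³ Pa/m
Geostrophic balance (pressure-gradient force = Coriolis force):
V_g = (1/(fρ)) |∂P/∂n| = 1.21×10⁻³ / (1.31×10⁻⁴ × 0.736) = 12.5 m/s
Converting: 12.5 m/s × 3.6 = 45.1 km/h

45.1 km/h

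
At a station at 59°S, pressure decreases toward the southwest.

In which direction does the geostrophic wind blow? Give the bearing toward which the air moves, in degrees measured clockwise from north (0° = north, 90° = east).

135°

The pressure-gradient force points toward the southwest (bearing 225°).
Geostrophic balance: in the Southern Hemisphere the Coriolis force deflects motion to the left, so the geostrophic wind blows 90° to the left of the pressure-gradient force (low pressure on the right).
Rotating 225° by 90° counterclockwise gives 135° — the wind blows toward the southeast.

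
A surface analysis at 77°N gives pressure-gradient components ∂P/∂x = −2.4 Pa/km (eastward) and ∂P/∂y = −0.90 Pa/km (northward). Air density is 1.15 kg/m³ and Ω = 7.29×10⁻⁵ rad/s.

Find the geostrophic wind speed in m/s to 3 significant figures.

Coriolis parameter at 77°N:
f = 2Ω sin φ = 2 × 7.29×10⁻⁵ × sin 77° = 1.42×10⁻⁴ s⁻¹
Component geostrophic relations (x east, y north):
u_g = −(1/(fρ)) ∂P/∂y,  v_g = (1/(fρ)) ∂P/∂x
u_g = −(−0.90×10⁻³)/(1.42×10⁻⁴ × 1.15) = 5.51 m/s;  v_g = (−2.4×10⁻³)/(1.42×10⁻⁴ × 1.15) = −14.7 m/s
|V_g| = √(u_g² + v_g²) = 15.7 m/s

15.7 m/s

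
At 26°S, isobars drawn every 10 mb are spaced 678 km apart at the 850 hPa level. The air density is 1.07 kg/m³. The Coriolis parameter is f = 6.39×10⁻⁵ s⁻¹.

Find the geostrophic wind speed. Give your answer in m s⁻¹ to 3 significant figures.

Pressure gradient: |∂P/∂n| = 1000 Pa / 678000 m = 1.47×10⁻³ Pa/m
Geostrophic balance (pressure-gradient force = Coriolis force):
V_g = (1/(fρ)) |∂P/∂n| = 1.47×10⁻³ / (6.39×10⁻⁵ × 1.07) = 21.6 m/s

21.6 m s⁻¹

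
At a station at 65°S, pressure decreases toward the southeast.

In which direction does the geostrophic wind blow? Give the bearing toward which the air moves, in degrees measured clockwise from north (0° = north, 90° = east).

045°

The pressure-gradient force points toward the southeast (bearing 135°).
Geostrophic balance: in the Southern Hemisphere the Coriolis force deflects motion to the left, so the geostrophic wind blows 90° to the left of the pressure-gradient force (low pressure on the right).
Rotating 135° by 90° counterclockwise gives 045° — the wind blows toward the northeast.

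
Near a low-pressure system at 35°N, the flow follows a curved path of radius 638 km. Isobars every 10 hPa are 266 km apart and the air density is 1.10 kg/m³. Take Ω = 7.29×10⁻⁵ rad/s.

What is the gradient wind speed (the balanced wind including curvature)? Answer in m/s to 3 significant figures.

Coriolis parameter at 35°N:
f = 2Ω sin φ = 2 × 7.29×10⁻⁵ × sin 35° = 8.36×10⁻⁵ s⁻¹
Pressure gradient: |∂P/∂n| = 1000 Pa / 266000 m = 3.76×10⁻³ Pa/m
Geostrophic speed: V_g = |∂P/∂n|/(fρ) = 3.76×10⁻³/(8.36×10⁻⁵ × 1.10) = 40.9 m/s
Around a low, centrifugal force acts outward with Coriolis, so pressure-gradient force balances both:
(1/ρ)|∂P/∂n| = fV + V²/R  →  V² + fR·V − fR·V_g = 0
With fR = 8.36×10⁻⁵ × 638×10³ m = 53.4 m/s:
V = [−fR + √((fR)² + 4 fR V_g)]/2 = [−53.4 + √(53.4² + 4×53.4×40.9)]/2 = 27.1 m/s
Subgeostrophic (V < V_g = 40.9 m/s), as expected around a low.

27.1 m/s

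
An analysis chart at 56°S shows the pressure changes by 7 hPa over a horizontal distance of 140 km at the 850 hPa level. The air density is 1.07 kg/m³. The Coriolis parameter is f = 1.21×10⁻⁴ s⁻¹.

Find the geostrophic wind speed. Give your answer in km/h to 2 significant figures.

140 km/h

Pressure gradient: |∂P/∂n| = 700 Pa / 140000 m = 5.00×10⁻³ Pa/m
Geostrophic balance (pressure-gradient force = Coriolis force):
V_g = (1/(fρ)) |∂P/∂n| = 5.00×10⁻³ / (1.21×10⁻⁴ × 1.07) = 38.6 m/s
Converting: 38.6 m/s × 3.6 = 140 km/h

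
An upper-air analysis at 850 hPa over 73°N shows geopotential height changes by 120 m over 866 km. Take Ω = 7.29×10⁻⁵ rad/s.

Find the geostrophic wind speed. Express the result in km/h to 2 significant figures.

35 km/h

Coriolis parameter at 73°N:
f = 2Ω sin φ = 2 × 7.29×10⁻⁵ × sin 73° = 1.39×10⁻⁴ s⁻¹
Height gradient: |∂Z/∂n| = 120 m / 866000 m = 1.39×10⁻⁴
On a pressure surface, geostrophic balance gives V_g = (g/f)|∂Z/∂n|:
V_g = 9.81 × 1.39×10⁻⁴ / 1.39×10⁻⁴ = 9.75 m/s
Converting: 9.75 m/s × 3.6 = 35 km/h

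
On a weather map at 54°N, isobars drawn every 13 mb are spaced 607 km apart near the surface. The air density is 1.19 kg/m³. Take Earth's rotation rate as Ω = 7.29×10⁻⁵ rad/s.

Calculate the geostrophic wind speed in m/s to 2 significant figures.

Coriolis parameter at 54°N:
f = 2Ω sin φ = 2 × 7.29×10⁻⁵ × sin 54° = 1.18×10⁻⁴ s⁻¹
Pressure gradient: |∂P/∂n| = 1300 Pa / 607000 m = 2.14×10⁻³ Pa/m
Geostrophic balance (pressure-gradient force = Coriolis force):
V_g = (1/(fρ)) |∂P/∂n| = 2.14×10⁻³ / (1.18×10⁻⁴ × 1.19) = 15.3 m/s

15 m/s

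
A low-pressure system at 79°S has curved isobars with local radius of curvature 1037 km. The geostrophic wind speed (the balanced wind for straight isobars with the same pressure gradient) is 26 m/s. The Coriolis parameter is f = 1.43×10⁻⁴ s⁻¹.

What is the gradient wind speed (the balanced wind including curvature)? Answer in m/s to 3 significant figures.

Around a low, centrifugal force acts outward with Coriolis, so pressure-gradient force balances both:
(1/ρ)|∂P/∂n| = fV + V²/R  →  V² + fR·V − fR·V_g = 0
With fR = 1.43×10⁻⁴ × 1037×10³ m = 148 m/s:
V = [−fR + √((fR)² + 4 fR V_g)]/2 = [−148 + √(148² + 4×148×26)]/2 = 22.6 m/s
Subgeostrophic (V < V_g = 26 m/s), as expected around a low.

22.6 m/s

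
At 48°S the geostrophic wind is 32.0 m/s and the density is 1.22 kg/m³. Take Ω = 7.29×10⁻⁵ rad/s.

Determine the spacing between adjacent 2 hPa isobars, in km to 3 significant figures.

Coriolis parameter at 48°S:
f = 2Ω sin φ = 2 × 7.29×10⁻⁵ × sin 48° = 1.08×10⁻⁴ s⁻¹
Geostrophic balance rearranged: |∂P/∂n| = f ρ V_g
|∂P/∂n| = 1.08×10⁻⁴ × 1.22 × 32.0 = 4.23×10⁻³ Pa/m
Isobar spacing: Δn = ΔP/|∂P/∂n| = 200 Pa / 4.23×10⁻³ Pa/m = 47281 m ≈ 47.3 km

47.3 km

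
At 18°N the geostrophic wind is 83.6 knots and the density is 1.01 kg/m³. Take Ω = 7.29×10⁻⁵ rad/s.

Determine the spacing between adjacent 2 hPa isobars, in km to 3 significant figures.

Coriolis parameter at 18°N:
f = 2Ω sin φ = 2 × 7.29×10⁻⁵ × sin 18° = 4.51×10⁻⁵ s⁻¹
Wind speed in SI: 83.6 knots = 43.0 m/s
Geostrophic balance rearranged: |∂P/∂n| = f ρ V_g
|∂P/∂n| = 4.51×10⁻⁵ × 1.01 × 43.0 = 1.96×10⁻³ Pa/m
Isobar spacing: Δn = ΔP/|∂P/∂n| = 200 Pa / 1.96×10⁻³ Pa/m = 102194 m ≈ 102 km

102 km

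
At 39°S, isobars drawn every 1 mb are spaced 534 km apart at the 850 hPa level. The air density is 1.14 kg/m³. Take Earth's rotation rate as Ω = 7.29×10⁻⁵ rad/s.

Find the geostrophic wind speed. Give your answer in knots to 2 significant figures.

Coriolis parameter at 39°S:
f = 2Ω sin φ = 2 × 7.29×10⁻⁵ × sin 39° = 9.18×10⁻⁵ s⁻¹
Pressure gradient: |∂P/∂n| = 100 Pa / 534000 m = 1.87×10⁻⁴ Pa/m
Geostrophic balance (pressure-gradient force = Coriolis force):
V_g = (1/(fρ)) |∂P/∂n| = 1.87×10⁻⁴ / (9.18×10⁻⁵ × 1.14) = 1.79 m/s
Converting: 1.79 m/s × 1.944 = 3.5 knots

3.5 knots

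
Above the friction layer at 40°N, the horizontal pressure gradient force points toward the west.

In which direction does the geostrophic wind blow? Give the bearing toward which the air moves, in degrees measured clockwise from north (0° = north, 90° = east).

The pressure-gradient force points toward the west (bearing 270°).
Geostrophic balance: in the Northern Hemisphere the Coriolis force deflects motion to the right, so the geostrophic wind blows 90° to the right of the pressure-gradient force (low pressure on the left).
Rotating 270° by 90° clockwise gives 000° — the wind blows toward the north.

000°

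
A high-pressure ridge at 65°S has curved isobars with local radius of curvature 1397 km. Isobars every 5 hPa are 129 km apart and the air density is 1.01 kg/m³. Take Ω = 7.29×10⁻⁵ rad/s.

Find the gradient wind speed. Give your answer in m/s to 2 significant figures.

Coriolis parameter at 65°S:
f = 2Ω sin φ = 2 × 7.29×10⁻⁵ × sin 65° = 1.32×10⁻⁴ s⁻¹
Pressure gradient: |∂P/∂n| = 500 Pa / 129000 m = 3.88×10⁻³ Pa/m
Geostrophic speed: V_g = |∂P/∂n|/(fρ) = 3.88×10⁻³/(1.32×10⁻⁴ × 1.01) = 29.0 m/s
Around a high, pressure-gradient force acts outward with centrifugal, so Coriolis balances both:
fV = (1/ρ)|∂P/∂n| + V²/R  →  V² − fR·V + fR·V_g = 0
With fR = 1.32×10⁻⁴ × 1397×10³ m = 185 m/s:
V = [fR − √((fR)² − 4 fR V_g)]/2 = [185 − √(185² − 4×185×29)]/2 = 36.1 m/s
Supergeostrophic (V > V_g = 29 m/s), as expected around a high.

36 m/s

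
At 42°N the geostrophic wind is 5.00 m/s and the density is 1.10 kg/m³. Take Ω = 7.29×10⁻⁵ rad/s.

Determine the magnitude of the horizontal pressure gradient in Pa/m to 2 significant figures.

Coriolis parameter at 42°N:
f = 2Ω sin φ = 2 × 7.29×10⁻⁵ × sin 42° = 9.76×10⁻⁵ s⁻¹
Geostrophic balance rearranged: |∂P/∂n| = f ρ V_g
|∂P/∂n| = 9.76×10⁻⁵ × 1.10 × 5.00 = 5.37×10⁻⁴ Pa/m

5.4×10⁻⁴ Pa/m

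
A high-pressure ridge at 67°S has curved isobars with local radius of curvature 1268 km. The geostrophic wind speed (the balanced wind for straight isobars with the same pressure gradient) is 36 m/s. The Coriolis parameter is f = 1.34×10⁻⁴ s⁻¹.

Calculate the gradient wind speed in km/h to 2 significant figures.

190 km/h

Around a high, pressure-gradient force acts outward with centrifugal, so Coriolis balances both:
fV = (1/ρ)|∂P/∂n| + V²/R  →  V² − fR·V + fR·V_g = 0
With fR = 1.34×10⁻⁴ × 1268×10³ m = 170 m/s:
V = [fR − √((fR)² − 4 fR V_g)]/2 = [170 − √(170² − 4×170×36)]/2 = 51.8 m/s
Supergeostrophic (V > V_g = 36 m/s), as expected around a high.
Converting: 51.8 m/s × 3.6 = 190 km/h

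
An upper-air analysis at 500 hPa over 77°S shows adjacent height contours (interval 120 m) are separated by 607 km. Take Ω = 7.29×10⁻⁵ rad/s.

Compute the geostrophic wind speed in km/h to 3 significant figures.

49.1 km/h

Coriolis parameter at 77°S:
f = 2Ω sin φ = 2 × 7.29×10⁻⁵ × sin 77° = 1.42×10⁻⁴ s⁻¹
Height gradient: |∂Z/∂n| = 120 m / 607000 m = 1.98×10⁻⁴
On a pressure surface, geostrophic balance gives V_g = (g/f)|∂Z/∂n|:
V_g = 9.81 × 1.98×10⁻⁴ / 1.42×10⁻⁴ = 13.7 m/s
Converting: 13.7 m/s × 3.6 = 49.1 km/h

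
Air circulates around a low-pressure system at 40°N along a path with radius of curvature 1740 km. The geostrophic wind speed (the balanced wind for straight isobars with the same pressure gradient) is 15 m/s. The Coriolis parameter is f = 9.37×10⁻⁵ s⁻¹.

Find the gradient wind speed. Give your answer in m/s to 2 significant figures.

Around a low, centrifugal force acts outward with Coriolis, so pressure-gradient force balances both:
(1/ρ)|∂P/∂n| = fV + V²/R  →  V² + fR·V − fR·V_g = 0
With fR = 9.37×10⁻⁵ × 1740×10³ m = 163 m/s:
V = [−fR + √((fR)² + 4 fR V_g)]/2 = [−163 + √(163² + 4×163×15)]/2 = 13.8 m/s
Subgeostrophic (V < V_g = 15 m/s), as expected around a low.

14 m/s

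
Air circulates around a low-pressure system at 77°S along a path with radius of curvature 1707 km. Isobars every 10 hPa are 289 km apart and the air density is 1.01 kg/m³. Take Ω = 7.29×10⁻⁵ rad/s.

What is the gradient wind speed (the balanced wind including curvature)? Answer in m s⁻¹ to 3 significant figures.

22.1 m s⁻¹

Coriolis parameter at 77°S:
f = 2Ω sin φ = 2 × 7.29×10⁻⁵ × sin 77° = 1.42×10⁻⁴ s⁻¹
Pressure gradient: |∂P/∂n| = 1000 Pa / 289000 m = 3.46×10⁻³ Pa/m
Geostrophic speed: V_g = |∂P/∂n|/(fρ) = 3.46×10⁻³/(1.42×10⁻⁴ × 1.01) = 24.1 m/s
Around a low, centrifugal force acts outward with Coriolis, so pressure-gradient force balances both:
(1/ρ)|∂P/∂n| = fV + V²/R  →  V² + fR·V − fR·V_g = 0
With fR = 1.42×10⁻⁴ × 1707×10³ m = 243 m/s:
V = [−fR + √((fR)² + 4 fR V_g)]/2 = [−243 + √(243² + 4×243×24.1)]/2 = 22.1 m/s
Subgeostrophic (V < V_g = 24.1 m/s), as expected around a low.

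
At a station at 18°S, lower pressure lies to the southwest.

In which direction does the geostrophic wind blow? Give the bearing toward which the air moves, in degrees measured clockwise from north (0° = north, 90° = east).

135°

The pressure-gradient force points toward the southwest (bearing 225°).
Geostrophic balance: in the Southern Hemisphere the Coriolis force deflects motion to the left, so the geostrophic wind blows 90° to the left of the pressure-gradient force (low pressure on the right).
Rotating 225° by 90° counterclockwise gives 135° — the wind blows toward the southeast.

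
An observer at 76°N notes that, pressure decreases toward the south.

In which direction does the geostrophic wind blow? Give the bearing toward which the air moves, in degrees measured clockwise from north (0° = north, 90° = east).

The pressure-gradient force points toward the south (bearing 180°).
Geostrophic balance: in the Northern Hemisphere the Coriolis force deflects motion to the right, so the geostrophic wind blows 90° to the right of the pressure-gradient force (low pressure on the left).
Rotating 180° by 90° clockwise gives 270° — the wind blows toward the west.

270°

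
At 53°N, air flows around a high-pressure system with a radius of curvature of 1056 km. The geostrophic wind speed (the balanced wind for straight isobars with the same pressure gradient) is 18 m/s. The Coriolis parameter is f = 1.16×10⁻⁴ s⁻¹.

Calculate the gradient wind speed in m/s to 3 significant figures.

Around a high, pressure-gradient force acts outward with centrifugal, so Coriolis balances both:
fV = (1/ρ)|∂P/∂n| + V²/R  →  V² − fR·V + fR·V_g = 0
With fR = 1.16×10⁻⁴ × 1056×10³ m = 122 m/s:
V = [fR − √((fR)² − 4 fR V_g)]/2 = [122 − √(122² − 4×122×18)]/2 = 21.9 m/s
Supergeostrophic (V > V_g = 18 m/s), as expected around a high.

21.9 m/s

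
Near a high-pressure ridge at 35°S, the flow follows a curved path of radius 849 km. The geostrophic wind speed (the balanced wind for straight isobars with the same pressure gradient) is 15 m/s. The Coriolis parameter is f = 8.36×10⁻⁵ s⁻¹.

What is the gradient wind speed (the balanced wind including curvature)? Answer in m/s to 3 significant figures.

Around a high, pressure-gradient force acts outward with centrifugal, so Coriolis balances both:
fV = (1/ρ)|∂P/∂n| + V²/R  →  V² − fR·V + fR·V_g = 0
With fR = 8.36×10⁻⁵ × 849×10³ m = 71.0 m/s:
V = [fR − √((fR)² − 4 fR V_g)]/2 = [71.0 − √(71.0² − 4×71.0×15)]/2 = 21.5 m/s
Supergeostrophic (V > V_g = 15 m/s), as expected around a high.

21.5 m/s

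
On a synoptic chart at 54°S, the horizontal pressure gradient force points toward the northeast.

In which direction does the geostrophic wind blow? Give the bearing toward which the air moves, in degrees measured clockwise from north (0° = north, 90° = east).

The pressure-gradient force points toward the northeast (bearing 045°).
Geostrophic balance: in the Southern Hemisphere the Coriolis force deflects motion to the left, so the geostrophic wind blows 90° to the left of the pressure-gradient force (low pressure on the right).
Rotating 045° by 90° counterclockwise gives 315° — the wind blows toward the northwest.

315°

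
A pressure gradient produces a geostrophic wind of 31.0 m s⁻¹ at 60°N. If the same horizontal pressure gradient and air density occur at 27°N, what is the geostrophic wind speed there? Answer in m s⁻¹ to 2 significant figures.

59 m s⁻¹

With the same pressure gradient and density, V_g ∝ 1/f ∝ 1/sin φ.
V₂ = V₁ · sin φ₁ / sin φ₂ = 31.0 × sin 60° / sin 27°
V₂ = 31.0 × 0.8660/0.4540 = 59 m s⁻¹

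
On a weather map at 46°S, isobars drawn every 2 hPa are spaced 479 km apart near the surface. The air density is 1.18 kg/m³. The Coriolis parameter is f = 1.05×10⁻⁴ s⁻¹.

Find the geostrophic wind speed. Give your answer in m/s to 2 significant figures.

Pressure gradient: |∂P/∂n| = 200 Pa / 479000 m = 4.18×10⁻⁴ Pa/m
Geostrophic balance (pressure-gradient force = Coriolis force):
V_g = (1/(fρ)) |∂P/∂n| = 4.18×10⁻⁴ / (1.05×10⁻⁴ × 1.18) = 3.37 m/s

3.4 m/s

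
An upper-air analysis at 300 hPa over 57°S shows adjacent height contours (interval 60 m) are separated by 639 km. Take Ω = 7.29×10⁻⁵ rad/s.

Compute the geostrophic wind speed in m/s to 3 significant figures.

7.53 m/s

Coriolis parameter at 57°S:
f = 2Ω sin φ = 2 × 7.29×10⁻⁵ × sin 57° = 1.22×10⁻⁴ s⁻¹
Height gradient: |∂Z/∂n| = 60 m / 639000 m = 9.39×10⁻⁵
On a pressure surface, geostrophic balance gives V_g = (g/f)|∂Z/∂n|:
V_g = 9.81 × 9.39×10⁻⁵ / 1.22×10⁻⁴ = 7.53 m/s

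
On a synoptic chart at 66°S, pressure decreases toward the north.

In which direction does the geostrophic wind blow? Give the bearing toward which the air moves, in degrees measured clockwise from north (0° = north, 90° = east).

The pressure-gradient force points toward the north (bearing 000°).
Geostrophic balance: in the Southern Hemisphere the Coriolis force deflects motion to the left, so the geostrophic wind blows 90° to the left of the pressure-gradient force (low pressure on the right).
Rotating 000° by 90° counterclockwise gives 270° — the wind blows toward the west.

270°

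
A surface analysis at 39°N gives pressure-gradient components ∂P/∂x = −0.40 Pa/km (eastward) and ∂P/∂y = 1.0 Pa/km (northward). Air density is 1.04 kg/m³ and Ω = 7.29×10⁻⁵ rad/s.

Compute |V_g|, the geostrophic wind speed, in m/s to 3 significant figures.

Coriolis parameter at 39°N:
f = 2Ω sin φ = 2 × 7.29×10⁻⁵ × sin 39° = 9.18×10⁻⁵ s⁻¹
Component geostrophic relations (x east, y north):
u_g = −(1/(fρ)) ∂P/∂y,  v_g = (1/(fρ)) ∂P/∂x
u_g = −(1.0×10⁻³)/(9.18×10⁻⁵ × 1.04) = −10.5 m/s;  v_g = (−0.40×10⁻³)/(9.18×10⁻⁵ × 1.04) = −4.19 m/s
|V_g| = √(u_g² + v_g²) = 11.3 m/s

11.3 m/s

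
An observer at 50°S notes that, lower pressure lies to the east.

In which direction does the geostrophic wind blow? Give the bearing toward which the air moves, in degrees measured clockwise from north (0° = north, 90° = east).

000°

The pressure-gradient force points toward the east (bearing 090°).
Geostrophic balance: in the Southern Hemisphere the Coriolis force deflects motion to the left, so the geostrophic wind blows 90° to the left of the pressure-gradient force (low pressure on the right).
Rotating 090° by 90° counterclockwise gives 000° — the wind blows toward the north.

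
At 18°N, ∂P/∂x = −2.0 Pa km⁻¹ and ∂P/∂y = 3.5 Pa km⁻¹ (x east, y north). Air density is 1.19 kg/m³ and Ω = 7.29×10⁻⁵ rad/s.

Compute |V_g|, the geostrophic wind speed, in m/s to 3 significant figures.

Coriolis parameter at 18°N:
f = 2Ω sin φ = 2 × 7.29×10⁻⁵ × sin 18° = 4.51×10⁻⁵ s⁻¹
Component geostrophic relations (x east, y north):
u_g = −(1/(fρ)) ∂P/∂y,  v_g = (1/(fρ)) ∂P/∂x
u_g = −(3.5×10⁻³)/(4.51×10⁻⁵ × 1.19) = −65.3 m/s;  v_g = (−2.0×10⁻³)/(4.51×10⁻⁵ × 1.19) = −37.3 m/s
|V_g| = √(u_g² + v_g²) = 75.2 m/s

75.2 m/s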